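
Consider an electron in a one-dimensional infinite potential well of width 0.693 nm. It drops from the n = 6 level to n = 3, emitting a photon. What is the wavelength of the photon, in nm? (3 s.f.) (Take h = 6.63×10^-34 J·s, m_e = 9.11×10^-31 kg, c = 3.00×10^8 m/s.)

λ = 58.7 nm

E_1 = h²/(8m_eL²) = 1.256×10^-19 J, so ΔE = (6² − 3²)E_1 = 3.391×10^-18 J.
λ = hc/ΔE = (6.63×10^-34·3.00×10^8)/3.391×10^-18 = 5.87×10^-8 m = 58.7 nm.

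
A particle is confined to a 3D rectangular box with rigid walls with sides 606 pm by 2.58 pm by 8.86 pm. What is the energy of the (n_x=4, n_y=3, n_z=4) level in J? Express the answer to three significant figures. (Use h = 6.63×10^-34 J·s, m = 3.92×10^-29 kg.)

E = 2.18×10^-15 J

For a 3D rectangular well E = (h²/8m)·Σ n_i²/L_i² = (6.63×10^-34)²/(8·3.92×10^-29) · [4²/(606 pm)² + 3²/(2.58 pm)² + 4²/(8.86 pm)²].
Evaluating gives E = 2.18×10^-15 J.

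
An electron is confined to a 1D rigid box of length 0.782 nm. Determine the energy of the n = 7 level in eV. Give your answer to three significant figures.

For an infinite well E_n = n²h²/(8m_eL²), so E_1 = h²/(8m_eL²) = (6.626×10^-34)²/(8·9.109×10^-31·(7.82×10^-10 m)²) = 9.852×10^-20 J.
Then E_7 = 7²·E_1 = 49·9.852×10^-20 J = 4.827×10^-18 J.
Converting, E_7 = 4.827×10^-18 J / (1.602×10^-19 J/eV) = 30.1 eV.

E_7 = 30.1 eV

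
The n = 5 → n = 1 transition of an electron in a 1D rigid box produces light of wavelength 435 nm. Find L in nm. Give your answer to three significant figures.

The photon carries ΔE = hc/λ = 6.626×10^-34·2.998×10^8/4.35×10^-7 m = 4.567×10^-19 J.
Since ΔE = (5² − 1²)E_1, E_1 = 1.903×10^-20 J, and L = h/√(8m_eE_1) = 1.78×10^-9 m = 1.78 nm.

L = 1.78 nm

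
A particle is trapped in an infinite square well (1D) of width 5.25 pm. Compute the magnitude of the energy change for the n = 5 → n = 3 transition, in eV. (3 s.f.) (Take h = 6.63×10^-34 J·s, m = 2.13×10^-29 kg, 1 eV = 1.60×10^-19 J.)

|ΔE| = 9.36×10^3 eV

E_1 = h²/(8mL²) = 9.359×10^-17 J.
|ΔE| = |5² − 3²|·E_1 = 16·9.359×10^-17 J = 1.497×10^-15 J = 9.36×10^3 eV.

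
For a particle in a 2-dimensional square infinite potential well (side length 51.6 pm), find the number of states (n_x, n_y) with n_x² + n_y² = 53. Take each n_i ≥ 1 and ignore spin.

degeneracy = 2

The level has n_x² + n_y² = 53. The ordered positive-integer solutions are (2, 7), (7, 2).
That gives 2 states.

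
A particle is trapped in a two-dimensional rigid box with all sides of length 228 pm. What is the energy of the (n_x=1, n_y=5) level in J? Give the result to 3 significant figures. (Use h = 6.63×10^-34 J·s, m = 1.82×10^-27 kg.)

E = 1.51×10^-20 J

For a 2D rectangular well E = (h²/8m)·Σ n_i²/L_i² = (6.63×10^-34)²/(8·1.82×10^-27) · [1²/(228 pm)² + 5²/(228 pm)²].
Evaluating gives E = 1.51×10^-20 J.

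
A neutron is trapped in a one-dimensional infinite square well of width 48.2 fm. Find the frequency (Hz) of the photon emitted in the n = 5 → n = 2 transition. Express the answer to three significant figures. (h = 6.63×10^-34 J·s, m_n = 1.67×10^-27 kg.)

f = 4.49×10^20 Hz

E_1 = h²/(8m_nL²) = 1.416×10^-14 J and ΔE = (5² − 2²)E_1 = 2.974×10^-13 J.
f = ΔE/h = 2.974×10^-13/6.63×10^-34 = 4.49×10^20 Hz.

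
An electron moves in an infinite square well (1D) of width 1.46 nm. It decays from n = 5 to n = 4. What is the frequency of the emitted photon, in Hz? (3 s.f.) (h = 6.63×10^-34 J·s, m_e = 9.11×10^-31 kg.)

E_1 = h²/(8m_eL²) = 2.830×10^-20 J and ΔE = (5² − 4²)E_1 = 2.547×10^-19 J.
f = ΔE/h = 2.547×10^-19/6.63×10^-34 = 3.84×10^14 Hz.

f = 3.84×10^14 Hz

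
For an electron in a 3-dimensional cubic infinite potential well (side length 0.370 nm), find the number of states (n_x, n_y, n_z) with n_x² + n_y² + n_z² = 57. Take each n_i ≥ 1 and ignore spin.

The level has n_x² + n_y² + n_z² = 57. The ordered positive-integer solutions are (2, 2, 7), (2, 7, 2), (4, 4, 5), (4, 5, 4), (5, 4, 4), (7, 2, 2).
That gives 6 states.

degeneracy = 6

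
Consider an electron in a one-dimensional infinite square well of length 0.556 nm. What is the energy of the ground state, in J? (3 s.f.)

For an infinite well E_n = n²h²/(8m_eL²), so E_1 = h²/(8m_eL²) = (6.626×10^-34)²/(8·9.109×10^-31·(5.56×10^-10 m)²) = 1.949×10^-19 J.

E_1 = 1.95×10^-19 J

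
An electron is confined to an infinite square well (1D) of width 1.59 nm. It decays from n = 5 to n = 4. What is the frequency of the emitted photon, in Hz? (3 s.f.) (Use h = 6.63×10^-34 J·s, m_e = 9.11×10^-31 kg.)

f = 3.24×10^14 Hz

E_1 = h²/(8m_eL²) = 2.386×10^-20 J and ΔE = (5² − 4²)E_1 = 2.147×10^-19 J.
f = ΔE/h = 2.147×10^-19/6.63×10^-34 = 3.24×10^14 Hz.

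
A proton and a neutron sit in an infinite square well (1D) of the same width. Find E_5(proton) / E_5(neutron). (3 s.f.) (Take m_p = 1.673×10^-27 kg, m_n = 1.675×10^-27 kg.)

E_n ∝ 1/m at fixed n and L, so the ratio is m_n/m_p = 1.675×10^-27/1.673×10^-27 = 1.00.

1.00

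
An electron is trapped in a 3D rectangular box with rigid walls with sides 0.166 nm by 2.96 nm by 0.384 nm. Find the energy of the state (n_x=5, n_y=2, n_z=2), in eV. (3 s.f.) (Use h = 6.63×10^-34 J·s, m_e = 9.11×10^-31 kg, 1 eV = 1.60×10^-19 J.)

E = 352 eV

For a 3D rectangular well E = (h²/8m_e)·Σ n_i²/L_i² = (6.63×10^-34)²/(8·9.11×10^-31) · [5²/(0.166 nm)² + 2²/(2.96 nm)² + 2²/(0.384 nm)²].
Evaluating gives E = 5.638×10^-17 J = 352 eV.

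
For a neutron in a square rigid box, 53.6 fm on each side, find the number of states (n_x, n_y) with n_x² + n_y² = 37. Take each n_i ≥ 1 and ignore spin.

degeneracy = 2

The level has n_x² + n_y² = 37. The ordered positive-integer solutions are (1, 6), (6, 1).
That gives 2 states.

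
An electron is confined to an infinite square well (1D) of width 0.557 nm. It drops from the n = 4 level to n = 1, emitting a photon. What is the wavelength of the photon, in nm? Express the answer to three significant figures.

E_1 = h²/(8m_eL²) = 1.942×10^-19 J, so ΔE = (4² − 1²)E_1 = 2.913×10^-18 J.
λ = hc/ΔE = (6.626×10^-34·2.998×10^8)/2.913×10^-18 = 6.82×10^-8 m = 68.2 nm.

λ = 68.2 nm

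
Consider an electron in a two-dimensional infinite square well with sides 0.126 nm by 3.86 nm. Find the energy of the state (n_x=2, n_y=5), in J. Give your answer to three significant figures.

E = 1.53×10^-17 J

For a 2D rectangular well E = (h²/8m_e)·Σ n_i²/L_i² = (6.626×10^-34)²/(8·9.109×10^-31) · [2²/(0.126 nm)² + 5²/(3.86 nm)²].
Evaluating gives E = 1.53×10^-17 J.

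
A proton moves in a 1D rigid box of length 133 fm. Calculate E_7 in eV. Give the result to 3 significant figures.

E_7 = 5.67×10^5 eV

For an infinite well E_n = n²h²/(8m_pL²), so E_1 = h²/(8m_pL²) = (6.626×10^-34)²/(8·1.673×10^-27·(1.33×10^-13 m)²) = 1.854×10^-15 J.
Then E_7 = 7²·E_1 = 49·1.854×10^-15 J = 9.085×10^-14 J.
Converting, E_7 = 9.085×10^-14 J / (1.602×10^-19 J/eV) = 5.67×10^5 eV.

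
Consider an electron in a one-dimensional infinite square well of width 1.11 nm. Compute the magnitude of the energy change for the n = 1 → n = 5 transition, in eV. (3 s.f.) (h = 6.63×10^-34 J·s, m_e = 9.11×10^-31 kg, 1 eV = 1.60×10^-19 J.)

|ΔE| = 7.34 eV

E_1 = h²/(8m_eL²) = 4.895×10^-20 J.
|ΔE| = |1² − 5²|·E_1 = 24·4.895×10^-20 J = 1.175×10^-18 J = 7.34 eV.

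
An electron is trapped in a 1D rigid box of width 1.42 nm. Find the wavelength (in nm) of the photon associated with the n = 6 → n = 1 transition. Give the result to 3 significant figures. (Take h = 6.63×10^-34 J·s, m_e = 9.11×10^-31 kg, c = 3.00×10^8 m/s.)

λ = 190 nm

E_1 = h²/(8m_eL²) = 2.991×10^-20 J, so ΔE = (6² − 1²)E_1 = 1.047×10^-18 J.
λ = hc/ΔE = (6.63×10^-34·3.00×10^8)/1.047×10^-18 = 1.90×10^-7 m = 190 nm.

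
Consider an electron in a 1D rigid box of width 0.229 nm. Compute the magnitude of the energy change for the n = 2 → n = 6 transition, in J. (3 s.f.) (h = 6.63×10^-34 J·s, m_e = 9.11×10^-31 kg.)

E_1 = h²/(8m_eL²) = 1.150×10^-18 J.
|ΔE| = |2² − 6²|·E_1 = 32·1.150×10^-18 J = 3.68×10^-17 J.

|ΔE| = 3.68×10^-17 J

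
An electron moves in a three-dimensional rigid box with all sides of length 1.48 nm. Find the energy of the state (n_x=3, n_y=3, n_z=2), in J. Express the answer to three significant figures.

For a 3D rectangular well E = (h²/8m_e)·Σ n_i²/L_i² = (6.626×10^-34)²/(8·9.109×10^-31) · [3²/(1.48 nm)² + 3²/(1.48 nm)² + 2²/(1.48 nm)²].
Evaluating gives E = 6.05×10^-19 J.

E = 6.05×10^-19 J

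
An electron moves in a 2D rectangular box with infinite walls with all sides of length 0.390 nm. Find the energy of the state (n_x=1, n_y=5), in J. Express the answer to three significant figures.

E = 1.03×10^-17 J

For a 2D rectangular well E = (h²/8m_e)·Σ n_i²/L_i² = (6.626×10^-34)²/(8·9.109×10^-31) · [1²/(0.390 nm)² + 5²/(0.390 nm)²].
Evaluating gives E = 1.03×10^-17 J.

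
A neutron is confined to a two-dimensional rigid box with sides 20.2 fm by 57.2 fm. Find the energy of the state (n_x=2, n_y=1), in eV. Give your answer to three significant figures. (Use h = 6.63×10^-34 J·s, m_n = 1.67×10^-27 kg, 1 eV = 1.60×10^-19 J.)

E = 2.08×10^6 eV

For a 2D rectangular well E = (h²/8m_n)·Σ n_i²/L_i² = (6.63×10^-34)²/(8·1.67×10^-27) · [2²/(20.2 fm)² + 1²/(57.2 fm)²].
Evaluating gives E = 3.326×10^-13 J = 2.08×10^6 eV.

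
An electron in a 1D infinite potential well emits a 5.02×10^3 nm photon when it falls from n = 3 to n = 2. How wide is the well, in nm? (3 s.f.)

L = 2.76 nm

The photon carries ΔE = hc/λ = 6.626×10^-34·2.998×10^8/5.02×10^-6 m = 3.957×10^-20 J.
Since ΔE = (3² − 2²)E_1, E_1 = 7.914×10^-21 J, and L = h/√(8m_eE_1) = 2.76×10^-9 m = 2.76 nm.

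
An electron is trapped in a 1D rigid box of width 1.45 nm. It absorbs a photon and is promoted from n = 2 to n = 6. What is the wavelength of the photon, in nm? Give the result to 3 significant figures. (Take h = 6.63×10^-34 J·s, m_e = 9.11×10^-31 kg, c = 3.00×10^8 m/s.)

E_1 = h²/(8m_eL²) = 2.869×10^-20 J, so ΔE = (6² − 2²)E_1 = 9.181×10^-19 J.
λ = hc/ΔE = (6.63×10^-34·3.00×10^8)/9.181×10^-19 = 2.17×10^-7 m = 217 nm.

λ = 217 nm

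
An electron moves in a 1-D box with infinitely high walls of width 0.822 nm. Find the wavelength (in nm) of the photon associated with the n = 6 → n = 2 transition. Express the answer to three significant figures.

E_1 = h²/(8m_eL²) = 8.917×10^-20 J, so ΔE = (6² − 2²)E_1 = 2.853×10^-18 J.
λ = hc/ΔE = (6.626×10^-34·2.998×10^8)/2.853×10^-18 = 6.96×10^-8 m = 69.6 nm.

λ = 69.6 nm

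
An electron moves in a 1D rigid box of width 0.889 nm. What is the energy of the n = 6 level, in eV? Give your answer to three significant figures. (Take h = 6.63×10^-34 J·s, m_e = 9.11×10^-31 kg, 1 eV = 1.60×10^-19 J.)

For an infinite well E_n = n²h²/(8m_eL²), so E_1 = h²/(8m_eL²) = (6.63×10^-34)²/(8·9.11×10^-31·(8.89×10^-10 m)²) = 7.632×10^-20 J.
Then E_6 = 6²·E_1 = 36·7.632×10^-20 J = 2.748×10^-18 J.
Converting, E_6 = 2.748×10^-18 J / (1.60×10^-19 J/eV) = 17.2 eV.

E_6 = 17.2 eV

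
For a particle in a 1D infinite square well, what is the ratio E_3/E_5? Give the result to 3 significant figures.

E_n ∝ n², so E_3/E_5 = 3²/5² = 9/25 = 0.360.

0.360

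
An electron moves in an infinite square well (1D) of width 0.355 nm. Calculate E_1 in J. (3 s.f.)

For an infinite well E_n = n²h²/(8m_eL²), so E_1 = h²/(8m_eL²) = (6.626×10^-34)²/(8·9.109×10^-31·(3.55×10^-10 m)²) = 4.781×10^-19 J.

E_1 = 4.78×10^-19 J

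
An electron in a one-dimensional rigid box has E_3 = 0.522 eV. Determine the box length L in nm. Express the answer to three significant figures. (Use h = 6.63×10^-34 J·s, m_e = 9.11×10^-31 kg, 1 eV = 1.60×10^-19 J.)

From E_n = n²h²/(8m_eL²), L = n·h/√(8m_eE_n).
E_3 = 0.522 eV = 8.352×10^-20 J, so L = 3·6.63×10^-34/√(8·9.11×10^-31·8.352×10^-20) = 2.55×10^-9 m = 2.55 nm.

L = 2.55 nm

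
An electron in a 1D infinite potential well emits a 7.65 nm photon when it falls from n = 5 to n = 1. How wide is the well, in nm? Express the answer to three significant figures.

L = 0.236 nm

The photon carries ΔE = hc/λ = 6.626×10^-34·2.998×10^8/7.65×10^-9 m = 2.597×10^-17 J.
Since ΔE = (5² − 1²)E_1, E_1 = 1.082×10^-18 J, and L = h/√(8m_eE_1) = 2.36×10^-10 m = 0.236 nm.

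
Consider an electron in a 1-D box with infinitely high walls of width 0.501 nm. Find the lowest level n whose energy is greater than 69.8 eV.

n = 7

E_1 = h²/(8m_eL²) = 2.400×10^-19 J = 1.498 eV.
Need n² > 69.8/1.498 = 46.60, i.e. n > 6.826.
The smallest integer satisfying this is n = 7.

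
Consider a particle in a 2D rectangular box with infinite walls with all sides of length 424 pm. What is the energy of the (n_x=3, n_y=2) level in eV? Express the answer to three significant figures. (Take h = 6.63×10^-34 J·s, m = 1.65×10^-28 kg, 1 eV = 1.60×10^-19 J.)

For a 2D rectangular well E = (h²/8m)·Σ n_i²/L_i² = (6.63×10^-34)²/(8·1.65×10^-28) · [3²/(424 pm)² + 2²/(424 pm)²].
Evaluating gives E = 2.408×10^-20 J = 0.151 eV.

E = 0.151 eV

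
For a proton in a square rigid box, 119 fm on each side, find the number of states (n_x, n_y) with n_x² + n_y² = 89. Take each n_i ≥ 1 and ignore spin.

The level has n_x² + n_y² = 89. The ordered positive-integer solutions are (5, 8), (8, 5).
That gives 2 states.

degeneracy = 2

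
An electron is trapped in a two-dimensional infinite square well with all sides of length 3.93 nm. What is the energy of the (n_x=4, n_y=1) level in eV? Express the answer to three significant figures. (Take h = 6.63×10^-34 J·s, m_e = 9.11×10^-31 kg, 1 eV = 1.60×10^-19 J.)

E = 0.415 eV

For a 2D rectangular well E = (h²/8m_e)·Σ n_i²/L_i² = (6.63×10^-34)²/(8·9.11×10^-31) · [4²/(3.93 nm)² + 1²/(3.93 nm)²].
Evaluating gives E = 6.639×10^-20 J = 0.415 eV.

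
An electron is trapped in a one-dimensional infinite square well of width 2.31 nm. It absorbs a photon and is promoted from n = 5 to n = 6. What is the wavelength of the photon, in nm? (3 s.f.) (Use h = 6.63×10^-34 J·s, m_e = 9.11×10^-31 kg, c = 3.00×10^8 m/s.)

λ = 1.60×10^3 nm

E_1 = h²/(8m_eL²) = 1.130×10^-20 J, so ΔE = (6² − 5²)E_1 = 1.243×10^-19 J.
λ = hc/ΔE = (6.63×10^-34·3.00×10^8)/1.243×10^-19 = 1.60×10^-6 m = 1.60×10^3 nm.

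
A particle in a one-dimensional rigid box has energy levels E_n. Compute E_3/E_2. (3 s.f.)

2.25

E_n ∝ n², so E_3/E_2 = 3²/2² = 9/4 = 2.25.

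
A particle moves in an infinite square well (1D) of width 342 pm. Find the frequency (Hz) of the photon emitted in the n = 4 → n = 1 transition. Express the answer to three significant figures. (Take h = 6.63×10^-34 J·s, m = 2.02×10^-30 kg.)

E_1 = h²/(8mL²) = 2.326×10^-19 J and ΔE = (4² − 1²)E_1 = 3.489×10^-18 J.
f = ΔE/h = 3.489×10^-18/6.63×10^-34 = 5.26×10^15 Hz.

f = 5.26×10^15 Hz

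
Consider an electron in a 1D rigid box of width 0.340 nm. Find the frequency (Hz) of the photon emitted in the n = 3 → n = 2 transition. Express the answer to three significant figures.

E_1 = h²/(8m_eL²) = 5.212×10^-19 J and ΔE = (3² − 2²)E_1 = 2.606×10^-18 J.
f = ΔE/h = 2.606×10^-18/6.626×10^-34 = 3.93×10^15 Hz.

f = 3.93×10^15 Hz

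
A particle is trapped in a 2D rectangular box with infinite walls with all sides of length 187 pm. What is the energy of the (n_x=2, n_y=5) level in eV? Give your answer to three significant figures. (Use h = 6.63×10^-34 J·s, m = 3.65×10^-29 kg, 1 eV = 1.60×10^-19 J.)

For a 2D rectangular well E = (h²/8m)·Σ n_i²/L_i² = (6.63×10^-34)²/(8·3.65×10^-29) · [2²/(187 pm)² + 5²/(187 pm)²].
Evaluating gives E = 1.248×10^-18 J = 7.80 eV.

E = 7.80 eV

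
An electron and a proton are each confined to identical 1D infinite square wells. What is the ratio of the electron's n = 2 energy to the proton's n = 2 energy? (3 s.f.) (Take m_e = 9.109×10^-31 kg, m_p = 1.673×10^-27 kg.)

1.84×10^3

E_n ∝ 1/m at fixed n and L, so the ratio is m_p/m_e = 1.673×10^-27/9.109×10^-31 = 1.84×10^3.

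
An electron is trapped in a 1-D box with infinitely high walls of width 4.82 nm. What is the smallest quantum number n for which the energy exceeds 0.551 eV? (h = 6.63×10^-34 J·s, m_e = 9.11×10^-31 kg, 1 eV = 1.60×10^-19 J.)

n = 6

E_1 = h²/(8m_eL²) = 2.596×10^-21 J = 0.01622 eV.
Need n² > 0.551/0.01622 = 33.97, i.e. n > 5.828.
The smallest integer satisfying this is n = 6.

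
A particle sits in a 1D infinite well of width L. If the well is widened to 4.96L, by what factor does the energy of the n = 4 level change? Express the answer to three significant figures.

0.0406

E_n ∝ 1/L², so the energy scales by 1/4.96² = 0.0406.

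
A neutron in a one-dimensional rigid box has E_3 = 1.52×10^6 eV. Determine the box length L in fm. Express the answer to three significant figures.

L = 34.8 fm

From E_n = n²h²/(8m_nL²), L = n·h/√(8m_nE_n).
E_3 = 1.52×10^6 eV = 2.435×10^-13 J, so L = 3·6.626×10^-34/√(8·1.675×10^-27·2.435×10^-13) = 3.48×10^-14 m = 34.8 fm.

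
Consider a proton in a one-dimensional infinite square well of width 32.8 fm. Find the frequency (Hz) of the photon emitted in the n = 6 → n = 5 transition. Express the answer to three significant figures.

f = 5.06×10^20 Hz

E_1 = h²/(8m_pL²) = 3.049×10^-14 J and ΔE = (6² − 5²)E_1 = 3.354×10^-13 J.
f = ΔE/h = 3.354×10^-13/6.626×10^-34 = 5.06×10^20 Hz.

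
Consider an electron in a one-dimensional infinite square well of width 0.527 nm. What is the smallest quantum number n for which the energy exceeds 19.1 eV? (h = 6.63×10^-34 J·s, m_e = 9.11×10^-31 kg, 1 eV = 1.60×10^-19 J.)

E_1 = h²/(8m_eL²) = 2.172×10^-19 J = 1.357 eV.
Need n² > 19.1/1.357 = 14.08, i.e. n > 3.752.
The smallest integer satisfying this is n = 4.

n = 4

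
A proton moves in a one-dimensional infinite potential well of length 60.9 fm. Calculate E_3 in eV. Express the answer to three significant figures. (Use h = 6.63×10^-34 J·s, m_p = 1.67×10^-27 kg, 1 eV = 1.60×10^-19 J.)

For an infinite well E_n = n²h²/(8m_pL²), so E_1 = h²/(8m_pL²) = (6.63×10^-34)²/(8·1.67×10^-27·(6.09×10^-14 m)²) = 8.871×10^-15 J.
Then E_3 = 3²·E_1 = 9·8.871×10^-15 J = 7.984×10^-14 J.
Converting, E_3 = 7.984×10^-14 J / (1.60×10^-19 J/eV) = 4.99×10^5 eV.

E_3 = 4.99×10^5 eV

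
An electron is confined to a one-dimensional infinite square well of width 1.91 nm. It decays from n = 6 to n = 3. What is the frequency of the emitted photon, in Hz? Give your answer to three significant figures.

f = 6.73×10^14 Hz

E_1 = h²/(8m_eL²) = 1.651×10^-20 J and ΔE = (6² − 3²)E_1 = 4.458×10^-19 J.
f = ΔE/h = 4.458×10^-19/6.626×10^-34 = 6.73×10^14 Hz.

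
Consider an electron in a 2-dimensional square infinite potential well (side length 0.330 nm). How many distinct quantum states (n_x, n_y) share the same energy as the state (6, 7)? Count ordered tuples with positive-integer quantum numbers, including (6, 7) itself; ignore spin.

The level has n_x² + n_y² = 85. The ordered positive-integer solutions are (2, 9), (6, 7), (7, 6), (9, 2).
That gives 4 states.

degeneracy = 4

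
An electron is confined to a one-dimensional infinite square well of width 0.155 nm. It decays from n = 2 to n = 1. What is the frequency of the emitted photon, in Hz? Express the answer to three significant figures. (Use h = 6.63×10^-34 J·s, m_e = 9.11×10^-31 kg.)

f = 1.14×10^16 Hz

E_1 = h²/(8m_eL²) = 2.510×10^-18 J and ΔE = (2² − 1²)E_1 = 7.530×10^-18 J.
f = ΔE/h = 7.530×10^-18/6.63×10^-34 = 1.14×10^16 Hz.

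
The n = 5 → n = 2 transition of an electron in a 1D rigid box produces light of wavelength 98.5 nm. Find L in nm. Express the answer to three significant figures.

The photon carries ΔE = hc/λ = 6.626×10^-34·2.998×10^8/9.85×10^-8 m = 2.017×10^-18 J.
Since ΔE = (5² − 2²)E_1, E_1 = 9.605×10^-20 J, and L = h/√(8m_eE_1) = 7.92×10^-10 m = 0.792 nm.

L = 0.792 nm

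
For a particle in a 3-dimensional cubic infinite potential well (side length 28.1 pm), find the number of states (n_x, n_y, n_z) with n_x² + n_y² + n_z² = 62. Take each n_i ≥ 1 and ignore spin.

degeneracy = 12

The level has n_x² + n_y² + n_z² = 62. The ordered positive-integer solutions are (1, 5, 6), (1, 6, 5), (2, 3, 7), (2, 7, 3), (3, 2, 7), (3, 7, 2), (5, 1, 6), (5, 6, 1), (6, 1, 5), (6, 5, 1), (7, 2, 3), (7, 3, 2).
That gives 12 states.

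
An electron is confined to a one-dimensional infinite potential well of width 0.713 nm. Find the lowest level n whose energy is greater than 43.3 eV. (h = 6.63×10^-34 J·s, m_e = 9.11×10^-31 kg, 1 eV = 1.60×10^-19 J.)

E_1 = h²/(8m_eL²) = 1.186×10^-19 J = 0.7412 eV.
Need n² > 43.3/0.7412 = 58.42, i.e. n > 7.643.
The smallest integer satisfying this is n = 8.

n = 8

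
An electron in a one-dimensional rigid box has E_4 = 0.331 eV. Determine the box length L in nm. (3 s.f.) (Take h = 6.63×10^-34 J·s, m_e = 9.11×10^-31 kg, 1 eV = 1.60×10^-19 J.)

L = 4.27 nm

From E_n = n²h²/(8m_eL²), L = n·h/√(8m_eE_n).
E_4 = 0.331 eV = 5.296×10^-20 J, so L = 4·6.63×10^-34/√(8·9.11×10^-31·5.296×10^-20) = 4.27×10^-9 m = 4.27 nm.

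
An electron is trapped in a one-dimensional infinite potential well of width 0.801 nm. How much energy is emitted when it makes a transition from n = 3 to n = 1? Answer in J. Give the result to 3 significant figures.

|ΔE| = 7.51×10^-19 J

E_1 = h²/(8m_eL²) = 9.390×10^-20 J.
|ΔE| = |3² − 1²|·E_1 = 8·9.390×10^-20 J = 7.51×10^-19 J.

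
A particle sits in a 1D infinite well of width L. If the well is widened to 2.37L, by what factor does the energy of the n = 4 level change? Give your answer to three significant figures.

0.178

E_n ∝ 1/L², so the energy scales by 1/2.37² = 0.178.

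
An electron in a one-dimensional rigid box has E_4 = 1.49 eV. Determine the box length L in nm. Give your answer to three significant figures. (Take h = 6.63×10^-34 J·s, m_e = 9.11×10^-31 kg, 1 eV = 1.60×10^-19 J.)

From E_n = n²h²/(8m_eL²), L = n·h/√(8m_eE_n).
E_4 = 1.49 eV = 2.384×10^-19 J, so L = 4·6.63×10^-34/√(8·9.11×10^-31·2.384×10^-19) = 2.01×10^-9 m = 2.01 nm.

L = 2.01 nm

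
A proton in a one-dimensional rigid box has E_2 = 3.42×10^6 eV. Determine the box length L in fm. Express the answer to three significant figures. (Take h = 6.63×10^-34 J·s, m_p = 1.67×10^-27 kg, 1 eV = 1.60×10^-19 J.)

From E_n = n²h²/(8m_pL²), L = n·h/√(8m_pE_n).
E_2 = 3.42×10^6 eV = 5.472×10^-13 J, so L = 2·6.63×10^-34/√(8·1.67×10^-27·5.472×10^-13) = 1.55×10^-14 m = 15.5 fm.

L = 15.5 fm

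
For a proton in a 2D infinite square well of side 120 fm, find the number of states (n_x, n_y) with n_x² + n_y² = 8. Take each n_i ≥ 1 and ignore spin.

The level has n_x² + n_y² = 8. The ordered positive-integer solutions are (2, 2).
That gives 1 state.

degeneracy = 1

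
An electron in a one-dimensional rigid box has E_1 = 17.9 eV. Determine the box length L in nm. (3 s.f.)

From E_n = n²h²/(8m_eL²), L = n·h/√(8m_eE_n).
E_1 = 17.9 eV = 2.868×10^-18 J, so L = 1·6.626×10^-34/√(8·9.109×10^-31·2.868×10^-18) = 1.45×10^-10 m = 0.145 nm.

L = 0.145 nm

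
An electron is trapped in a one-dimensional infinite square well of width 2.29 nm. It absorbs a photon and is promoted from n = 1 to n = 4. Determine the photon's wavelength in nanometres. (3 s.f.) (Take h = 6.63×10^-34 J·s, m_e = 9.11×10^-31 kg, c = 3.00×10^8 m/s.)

E_1 = h²/(8m_eL²) = 1.150×10^-20 J, so ΔE = (4² − 1²)E_1 = 1.725×10^-19 J.
λ = hc/ΔE = (6.63×10^-34·3.00×10^8)/1.725×10^-19 = 1.15×10^-6 m = 1.15×10^3 nm.

λ = 1.15×10^3 nm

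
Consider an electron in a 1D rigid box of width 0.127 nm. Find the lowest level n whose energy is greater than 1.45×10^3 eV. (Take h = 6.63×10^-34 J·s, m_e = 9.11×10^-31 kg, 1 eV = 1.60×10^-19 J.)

E_1 = h²/(8m_eL²) = 3.739×10^-18 J = 23.37 eV.
Need n² > 1.45×10^3/23.37 = 62.05, i.e. n > 7.877.
The smallest integer satisfying this is n = 8.

n = 8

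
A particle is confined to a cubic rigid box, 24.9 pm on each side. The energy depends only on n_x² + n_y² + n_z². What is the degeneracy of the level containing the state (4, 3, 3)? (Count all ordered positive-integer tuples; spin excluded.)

degeneracy = 3

The level has n_x² + n_y² + n_z² = 34. The ordered positive-integer solutions are (3, 3, 4), (3, 4, 3), (4, 3, 3).
That gives 3 states.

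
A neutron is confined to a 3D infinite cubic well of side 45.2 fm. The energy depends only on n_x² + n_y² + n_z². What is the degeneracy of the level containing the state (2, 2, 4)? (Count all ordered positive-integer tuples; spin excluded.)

degeneracy = 3

The level has n_x² + n_y² + n_z² = 24. The ordered positive-integer solutions are (2, 2, 4), (2, 4, 2), (4, 2, 2).
That gives 3 states.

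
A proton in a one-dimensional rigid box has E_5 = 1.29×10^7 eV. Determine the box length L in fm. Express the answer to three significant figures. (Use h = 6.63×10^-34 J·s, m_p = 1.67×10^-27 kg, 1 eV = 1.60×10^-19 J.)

L = 20.0 fm

From E_n = n²h²/(8m_pL²), L = n·h/√(8m_pE_n).
E_5 = 1.29×10^7 eV = 2.064×10^-12 J, so L = 5·6.63×10^-34/√(8·1.67×10^-27·2.064×10^-12) = 2.00×10^-14 m = 20.0 fm.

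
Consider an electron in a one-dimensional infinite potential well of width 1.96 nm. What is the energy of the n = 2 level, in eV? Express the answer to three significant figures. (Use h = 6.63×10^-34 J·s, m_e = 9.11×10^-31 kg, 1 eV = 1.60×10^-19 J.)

E_2 = 0.393 eV

For an infinite well E_n = n²h²/(8m_eL²), so E_1 = h²/(8m_eL²) = (6.63×10^-34)²/(8·9.11×10^-31·(1.96×10^-9 m)²) = 1.570×10^-20 J.
Then E_2 = 2²·E_1 = 4·1.570×10^-20 J = 6.280×10^-20 J.
Converting, E_2 = 6.280×10^-20 J / (1.60×10^-19 J/eV) = 0.393 eV.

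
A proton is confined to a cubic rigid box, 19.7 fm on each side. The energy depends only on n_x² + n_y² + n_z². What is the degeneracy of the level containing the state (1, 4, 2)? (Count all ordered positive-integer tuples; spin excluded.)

degeneracy = 6

The level has n_x² + n_y² + n_z² = 21. The ordered positive-integer solutions are (1, 2, 4), (1, 4, 2), (2, 1, 4), (2, 4, 1), (4, 1, 2), (4, 2, 1).
That gives 6 states.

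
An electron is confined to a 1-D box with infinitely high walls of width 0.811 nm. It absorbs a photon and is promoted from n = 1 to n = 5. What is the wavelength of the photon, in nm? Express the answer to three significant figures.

E_1 = h²/(8m_eL²) = 9.160×10^-20 J, so ΔE = (5² − 1²)E_1 = 2.198×10^-18 J.
λ = hc/ΔE = (6.626×10^-34·2.998×10^8)/2.198×10^-18 = 9.04×10^-8 m = 90.4 nm.

λ = 90.4 nm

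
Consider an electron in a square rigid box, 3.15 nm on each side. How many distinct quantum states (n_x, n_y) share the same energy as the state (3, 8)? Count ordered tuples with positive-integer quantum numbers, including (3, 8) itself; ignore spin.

The level has n_x² + n_y² = 73. The ordered positive-integer solutions are (3, 8), (8, 3).
That gives 2 states.

degeneracy = 2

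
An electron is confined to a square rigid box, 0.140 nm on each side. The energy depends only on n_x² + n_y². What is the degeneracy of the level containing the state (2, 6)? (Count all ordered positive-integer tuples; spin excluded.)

The level has n_x² + n_y² = 40. The ordered positive-integer solutions are (2, 6), (6, 2).
That gives 2 states.

degeneracy = 2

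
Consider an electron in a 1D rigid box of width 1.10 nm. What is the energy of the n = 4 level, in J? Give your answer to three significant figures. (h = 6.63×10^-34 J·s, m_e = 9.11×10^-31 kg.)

E_4 = 7.98×10^-19 J

For an infinite well E_n = n²h²/(8m_eL²), so E_1 = h²/(8m_eL²) = (6.63×10^-34)²/(8·9.11×10^-31·(1.10×10^-9 m)²) = 4.985×10^-20 J.
Then E_4 = 4²·E_1 = 16·4.985×10^-20 J = 7.98×10^-19 J.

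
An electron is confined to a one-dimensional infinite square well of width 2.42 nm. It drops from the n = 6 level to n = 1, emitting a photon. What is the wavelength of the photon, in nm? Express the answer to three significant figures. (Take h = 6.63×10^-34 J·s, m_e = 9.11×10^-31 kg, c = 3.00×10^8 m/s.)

E_1 = h²/(8m_eL²) = 1.030×10^-20 J, so ΔE = (6² − 1²)E_1 = 3.605×10^-19 J.
λ = hc/ΔE = (6.63×10^-34·3.00×10^8)/3.605×10^-19 = 5.52×10^-7 m = 552 nm.

λ = 552 nm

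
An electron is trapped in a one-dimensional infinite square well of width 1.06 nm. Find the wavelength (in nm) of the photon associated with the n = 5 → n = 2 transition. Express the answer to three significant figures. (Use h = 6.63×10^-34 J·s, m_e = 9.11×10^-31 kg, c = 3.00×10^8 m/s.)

λ = 176 nm

E_1 = h²/(8m_eL²) = 5.368×10^-20 J, so ΔE = (5² − 2²)E_1 = 1.127×10^-18 J.
λ = hc/ΔE = (6.63×10^-34·3.00×10^8)/1.127×10^-18 = 1.76×10^-7 m = 176 nm.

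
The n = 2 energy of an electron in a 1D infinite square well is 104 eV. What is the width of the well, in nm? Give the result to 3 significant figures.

From E_n = n²h²/(8m_eL²), L = n·h/√(8m_eE_n).
E_2 = 104 eV = 1.666×10^-17 J, so L = 2·6.626×10^-34/√(8·9.109×10^-31·1.666×10^-17) = 1.20×10^-10 m = 0.120 nm.

L = 0.120 nm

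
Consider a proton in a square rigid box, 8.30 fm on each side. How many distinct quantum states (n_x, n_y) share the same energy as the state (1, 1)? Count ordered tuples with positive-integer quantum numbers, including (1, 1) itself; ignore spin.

The level has n_x² + n_y² = 2. The ordered positive-integer solutions are (1, 1).
That gives 1 state.

degeneracy = 1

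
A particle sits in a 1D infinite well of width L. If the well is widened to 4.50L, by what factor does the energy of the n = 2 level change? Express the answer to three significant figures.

0.0494

E_n ∝ 1/L², so the energy scales by 1/4.50² = 0.0494.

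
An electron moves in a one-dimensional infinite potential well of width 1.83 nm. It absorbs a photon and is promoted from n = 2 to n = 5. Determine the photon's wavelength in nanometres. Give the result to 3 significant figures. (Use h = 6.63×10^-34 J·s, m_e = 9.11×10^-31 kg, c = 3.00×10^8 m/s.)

E_1 = h²/(8m_eL²) = 1.801×10^-20 J, so ΔE = (5² − 2²)E_1 = 3.782×10^-19 J.
λ = hc/ΔE = (6.63×10^-34·3.00×10^8)/3.782×10^-19 = 5.26×10^-7 m = 526 nm.

λ = 526 nm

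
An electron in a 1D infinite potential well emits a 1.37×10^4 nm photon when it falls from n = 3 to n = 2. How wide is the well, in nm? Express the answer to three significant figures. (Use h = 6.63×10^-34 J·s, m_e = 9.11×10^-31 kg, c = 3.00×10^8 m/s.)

The photon carries ΔE = hc/λ = 6.63×10^-34·3.00×10^8/1.37×10^-5 m = 1.452×10^-20 J.
Since ΔE = (3² − 2²)E_1, E_1 = 2.904×10^-21 J, and L = h/√(8m_eE_1) = 4.56×10^-9 m = 4.56 nm.

L = 4.56 nm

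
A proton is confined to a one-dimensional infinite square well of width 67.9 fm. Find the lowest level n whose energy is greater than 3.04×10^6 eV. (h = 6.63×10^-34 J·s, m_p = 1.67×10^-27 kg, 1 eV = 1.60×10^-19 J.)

n = 9

E_1 = h²/(8m_pL²) = 7.136×10^-15 J = 4.460×10^4 eV.
Need n² > 3.04×10^6/4.460×10^4 = 68.16, i.e. n > 8.256.
The smallest integer satisfying this is n = 9.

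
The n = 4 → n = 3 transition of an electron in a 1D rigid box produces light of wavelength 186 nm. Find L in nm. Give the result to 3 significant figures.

The photon carries ΔE = hc/λ = 6.626×10^-34·2.998×10^8/1.86×10^-7 m = 1.068×10^-18 J.
Since ΔE = (4² − 3²)E_1, E_1 = 1.526×10^-19 J, and L = h/√(8m_eE_1) = 6.28×10^-10 m = 0.628 nm.

L = 0.628 nm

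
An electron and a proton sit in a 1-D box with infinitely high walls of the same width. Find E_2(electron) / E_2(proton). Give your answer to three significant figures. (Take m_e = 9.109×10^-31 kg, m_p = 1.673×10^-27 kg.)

1.84×10^3

E_n ∝ 1/m at fixed n and L, so the ratio is m_p/m_e = 1.673×10^-27/9.109×10^-31 = 1.84×10^3.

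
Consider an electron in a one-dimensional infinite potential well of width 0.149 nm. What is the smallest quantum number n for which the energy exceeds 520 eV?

n = 6

E_1 = h²/(8m_eL²) = 2.714×10^-18 J = 16.94 eV.
Need n² > 520/16.94 = 30.70, i.e. n > 5.541.
The smallest integer satisfying this is n = 6.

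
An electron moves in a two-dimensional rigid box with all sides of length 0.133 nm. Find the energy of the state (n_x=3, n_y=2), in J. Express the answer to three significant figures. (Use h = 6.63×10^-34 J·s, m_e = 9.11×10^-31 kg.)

E = 4.43×10^-17 J

For a 2D rectangular well E = (h²/8m_e)·Σ n_i²/L_i² = (6.63×10^-34)²/(8·9.11×10^-31) · [3²/(0.133 nm)² + 2²/(0.133 nm)²].
Evaluating gives E = 4.43×10^-17 J.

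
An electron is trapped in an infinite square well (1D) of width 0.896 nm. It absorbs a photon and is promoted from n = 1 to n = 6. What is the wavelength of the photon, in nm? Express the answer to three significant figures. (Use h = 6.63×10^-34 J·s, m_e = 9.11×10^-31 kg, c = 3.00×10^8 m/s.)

λ = 75.6 nm

E_1 = h²/(8m_eL²) = 7.513×10^-20 J, so ΔE = (6² − 1²)E_1 = 2.630×10^-18 J.
λ = hc/ΔE = (6.63×10^-34·3.00×10^8)/2.630×10^-18 = 7.56×10^-8 m = 75.6 nm.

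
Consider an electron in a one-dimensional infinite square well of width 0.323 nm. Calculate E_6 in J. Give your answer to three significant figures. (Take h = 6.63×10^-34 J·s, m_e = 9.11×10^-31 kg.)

For an infinite well E_n = n²h²/(8m_eL²), so E_1 = h²/(8m_eL²) = (6.63×10^-34)²/(8·9.11×10^-31·(3.23×10^-10 m)²) = 5.781×10^-19 J.
Then E_6 = 6²·E_1 = 36·5.781×10^-19 J = 2.08×10^-17 J.

E_6 = 2.08×10^-17 J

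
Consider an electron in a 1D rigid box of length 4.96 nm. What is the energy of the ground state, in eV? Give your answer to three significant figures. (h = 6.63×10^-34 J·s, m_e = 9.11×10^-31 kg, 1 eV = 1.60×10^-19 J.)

For an infinite well E_n = n²h²/(8m_eL²), so E_1 = h²/(8m_eL²) = (6.63×10^-34)²/(8·9.11×10^-31·(4.96×10^-9 m)²) = 2.452×10^-21 J.
Converting, E_1 = 2.452×10^-21 J / (1.60×10^-19 J/eV) = 0.0153 eV.

E_1 = 0.0153 eV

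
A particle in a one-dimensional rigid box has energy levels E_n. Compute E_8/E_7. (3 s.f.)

1.31

E_n ∝ n², so E_8/E_7 = 8²/7² = 64/49 = 1.31.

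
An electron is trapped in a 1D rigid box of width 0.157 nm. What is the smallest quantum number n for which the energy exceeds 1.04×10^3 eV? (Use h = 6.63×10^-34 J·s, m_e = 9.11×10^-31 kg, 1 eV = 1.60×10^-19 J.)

E_1 = h²/(8m_eL²) = 2.447×10^-18 J = 15.29 eV.
Need n² > 1.04×10^3/15.29 = 68.02, i.e. n > 8.247.
The smallest integer satisfying this is n = 9.

n = 9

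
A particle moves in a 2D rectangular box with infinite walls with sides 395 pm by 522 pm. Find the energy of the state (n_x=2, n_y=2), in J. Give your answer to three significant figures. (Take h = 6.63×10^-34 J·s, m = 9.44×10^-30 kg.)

For a 2D rectangular well E = (h²/8m)·Σ n_i²/L_i² = (6.63×10^-34)²/(8·9.44×10^-30) · [2²/(395 pm)² + 2²/(522 pm)²].
Evaluating gives E = 2.35×10^-19 J.

E = 2.35×10^-19 J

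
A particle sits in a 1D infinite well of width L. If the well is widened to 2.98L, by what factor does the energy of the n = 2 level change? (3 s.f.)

E_n ∝ 1/L², so the energy scales by 1/2.98² = 0.113.

0.113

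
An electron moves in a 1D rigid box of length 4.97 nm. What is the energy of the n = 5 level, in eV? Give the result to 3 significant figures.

E_5 = 0.381 eV

For an infinite well E_n = n²h²/(8m_eL²), so E_1 = h²/(8m_eL²) = (6.626×10^-34)²/(8·9.109×10^-31·(4.97×10^-9 m)²) = 2.439×10^-21 J.
Then E_5 = 5²·E_1 = 25·2.439×10^-21 J = 6.098×10^-20 J.
Converting, E_5 = 6.098×10^-20 J / (1.602×10^-19 J/eV) = 0.381 eV.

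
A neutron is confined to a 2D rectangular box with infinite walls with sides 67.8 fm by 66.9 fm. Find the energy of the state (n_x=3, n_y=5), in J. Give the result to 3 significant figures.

E = 2.47×10^-13 J

For a 2D rectangular well E = (h²/8m_n)·Σ n_i²/L_i² = (6.626×10^-34)²/(8·1.675×10^-27) · [3²/(67.8 fm)² + 5²/(66.9 fm)²].
Evaluating gives E = 2.47×10^-13 J.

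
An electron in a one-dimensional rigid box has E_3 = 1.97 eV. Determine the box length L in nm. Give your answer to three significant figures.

From E_n = n²h²/(8m_eL²), L = n·h/√(8m_eE_n).
E_3 = 1.97 eV = 3.156×10^-19 J, so L = 3·6.626×10^-34/√(8·9.109×10^-31·3.156×10^-19) = 1.31×10^-9 m = 1.31 nm.

L = 1.31 nm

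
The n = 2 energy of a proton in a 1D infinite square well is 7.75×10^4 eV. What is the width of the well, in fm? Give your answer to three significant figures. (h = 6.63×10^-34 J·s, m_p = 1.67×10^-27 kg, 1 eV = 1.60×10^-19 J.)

From E_n = n²h²/(8m_pL²), L = n·h/√(8m_pE_n).
E_2 = 7.75×10^4 eV = 1.240×10^-14 J, so L = 2·6.63×10^-34/√(8·1.67×10^-27·1.240×10^-14) = 1.03×10^-13 m = 103 fm.

L = 103 fm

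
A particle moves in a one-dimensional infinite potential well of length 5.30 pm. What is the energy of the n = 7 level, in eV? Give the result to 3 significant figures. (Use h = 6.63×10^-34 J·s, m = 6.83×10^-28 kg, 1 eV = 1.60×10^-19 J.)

E_7 = 877 eV

For an infinite well E_n = n²h²/(8mL²), so E_1 = h²/(8mL²) = (6.63×10^-34)²/(8·6.83×10^-28·(5.30×10^-12 m)²) = 2.864×10^-18 J.
Then E_7 = 7²·E_1 = 49·2.864×10^-18 J = 1.403×10^-16 J.
Converting, E_7 = 1.403×10^-16 J / (1.60×10^-19 J/eV) = 877 eV.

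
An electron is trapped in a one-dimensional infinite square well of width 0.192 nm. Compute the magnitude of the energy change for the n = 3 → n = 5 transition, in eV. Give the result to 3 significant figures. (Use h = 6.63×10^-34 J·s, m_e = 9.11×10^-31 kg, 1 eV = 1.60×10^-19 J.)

E_1 = h²/(8m_eL²) = 1.636×10^-18 J.
|ΔE| = |3² − 5²|·E_1 = 16·1.636×10^-18 J = 2.618×10^-17 J = 164 eV.

|ΔE| = 164 eV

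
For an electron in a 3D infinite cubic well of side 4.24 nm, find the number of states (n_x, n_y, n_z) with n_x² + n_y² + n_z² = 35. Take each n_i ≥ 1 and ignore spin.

The level has n_x² + n_y² + n_z² = 35. The ordered positive-integer solutions are (1, 3, 5), (1, 5, 3), (3, 1, 5), (3, 5, 1), (5, 1, 3), (5, 3, 1).
That gives 6 states.

degeneracy = 6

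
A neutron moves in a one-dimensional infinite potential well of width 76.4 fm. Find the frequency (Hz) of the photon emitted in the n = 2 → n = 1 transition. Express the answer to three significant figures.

E_1 = h²/(8m_nL²) = 5.613×10^-15 J and ΔE = (2² − 1²)E_1 = 1.684×10^-14 J.
f = ΔE/h = 1.684×10^-14/6.626×10^-34 = 2.54×10^19 Hz.

f = 2.54×10^19 Hz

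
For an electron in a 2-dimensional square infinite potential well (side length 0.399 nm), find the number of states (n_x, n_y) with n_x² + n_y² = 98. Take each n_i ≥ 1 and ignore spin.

degeneracy = 1

The level has n_x² + n_y² = 98. The ordered positive-integer solutions are (7, 7).
That gives 1 state.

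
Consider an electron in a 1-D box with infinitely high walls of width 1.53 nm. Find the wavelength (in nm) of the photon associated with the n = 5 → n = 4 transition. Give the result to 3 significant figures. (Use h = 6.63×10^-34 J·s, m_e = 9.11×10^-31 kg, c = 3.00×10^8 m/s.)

λ = 858 nm

E_1 = h²/(8m_eL²) = 2.577×10^-20 J, so ΔE = (5² − 4²)E_1 = 2.319×10^-19 J.
λ = hc/ΔE = (6.63×10^-34·3.00×10^8)/2.319×10^-19 = 8.58×10^-7 m = 858 nm.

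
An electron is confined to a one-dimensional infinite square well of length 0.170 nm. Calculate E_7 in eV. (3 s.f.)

E_7 = 638 eV

For an infinite well E_n = n²h²/(8m_eL²), so E_1 = h²/(8m_eL²) = (6.626×10^-34)²/(8·9.109×10^-31·(1.70×10^-10 m)²) = 2.085×10^-18 J.
Then E_7 = 7²·E_1 = 49·2.085×10^-18 J = 1.022×10^-16 J.
Converting, E_7 = 1.022×10^-16 J / (1.602×10^-19 J/eV) = 638 eV.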